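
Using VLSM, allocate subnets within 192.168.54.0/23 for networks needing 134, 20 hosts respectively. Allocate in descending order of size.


134 hosts -> /24 (254 usable): 192.168.54.0/24
20 hosts -> /27 (30 usable): 192.168.55.0/27
Allocation: 192.168.54.0/24 (134 hosts, 254 usable); 192.168.55.0/27 (20 hosts, 30 usable)


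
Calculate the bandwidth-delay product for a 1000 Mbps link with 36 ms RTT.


BDP = bandwidth * RTT
= 1000 Mbps * 36 ms
= 1000 * 1e6 * 36 / 1000 bits
= 36000000 bits
= 4500000 bytes
= 4394.5312 KB
BDP = 36000000 bits (4500000 bytes)


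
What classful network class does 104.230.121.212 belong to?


First octet: 104
Binary: 01101000
0xxxxxxx -> Class A (1-126)
Class A, default mask 255.0.0.0 (/8)


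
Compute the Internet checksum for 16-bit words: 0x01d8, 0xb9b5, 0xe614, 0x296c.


Sum all words (with carry folding):
+ 0x01d8 = 0x01d8
+ 0xb9b5 = 0xbb8d
+ 0xe614 = 0xa1a2
+ 0x296c = 0xcb0e
One's complement: ~0xcb0e
Checksum = 0x34f1


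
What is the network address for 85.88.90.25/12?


IP:   01010101.01011000.01011010.00011001
Mask: 11111111.11110000.00000000.00000000
AND operation:
Net:  01010101.01010000.00000000.00000000
Network: 85.80.0.0/12


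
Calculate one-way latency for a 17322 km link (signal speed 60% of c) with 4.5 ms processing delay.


Speed = 0.6 * 3e5 km/s = 180000 km/s
Propagation delay = 17322 / 180000 = 0.0962 s = 96.2333 ms
Processing delay = 4.5 ms
Total one-way latency = 100.7333 ms


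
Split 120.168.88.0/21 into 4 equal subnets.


New prefix = 21 + 2 = 23
Each subnet has 512 addresses
  120.168.88.0/23
  120.168.90.0/23
  120.168.92.0/23
  120.168.94.0/23
Subnets: 120.168.88.0/23, 120.168.90.0/23, 120.168.92.0/23, 120.168.94.0/23


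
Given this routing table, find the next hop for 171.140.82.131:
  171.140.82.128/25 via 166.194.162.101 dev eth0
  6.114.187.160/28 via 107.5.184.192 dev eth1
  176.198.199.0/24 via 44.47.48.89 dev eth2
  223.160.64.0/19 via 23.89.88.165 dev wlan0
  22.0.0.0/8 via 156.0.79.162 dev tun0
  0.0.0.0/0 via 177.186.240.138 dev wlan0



Longest prefix match for 171.140.82.131:
  /25 171.140.82.128: MATCH
  /28 6.114.187.160: no
  /24 176.198.199.0: no
  /19 223.160.64.0: no
  /8 22.0.0.0: no
  /0 0.0.0.0: MATCH
Selected: next-hop 166.194.162.101 via eth0 (matched /25)


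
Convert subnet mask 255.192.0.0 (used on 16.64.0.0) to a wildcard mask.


Subnet mask: 255.192.0.0
Wildcard = 255.255.255.255 - subnet mask
255 - 255 = 0
255 - 192 = 63
255 - 0 = 255
255 - 0 = 255
Wildcard: 0.63.255.255


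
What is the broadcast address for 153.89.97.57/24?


Network: 153.89.97.0/24
Host bits = 8
Set all host bits to 1:
Broadcast: 153.89.97.255


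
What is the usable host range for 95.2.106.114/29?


Network: 95.2.106.112
Broadcast: 95.2.106.119
First usable = network + 1
Last usable = broadcast - 1
Range: 95.2.106.113 to 95.2.106.118


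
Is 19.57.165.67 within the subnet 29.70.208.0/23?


Subnet network: 29.70.208.0
Test IP AND mask: 19.57.164.0
No, 19.57.165.67 is not in 29.70.208.0/23


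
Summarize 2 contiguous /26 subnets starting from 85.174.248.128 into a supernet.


Original prefix: /26
Number of subnets: 2 = 2^1
New prefix = 26 - 1 = 25
Supernet: 85.174.248.128/25


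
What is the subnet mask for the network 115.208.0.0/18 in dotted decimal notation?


/18 means 18 network bits, 14 host bits
Binary: 11111111111111111100000000000000
Mask: 255.255.192.0


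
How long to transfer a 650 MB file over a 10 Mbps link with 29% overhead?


Effective throughput = 10 * (1 - 29/100) = 7.1 Mbps
File size in Mb = 650 * 8 = 5200 Mb
Time = 5200 / 7.1
Time = 732.3944 seconds


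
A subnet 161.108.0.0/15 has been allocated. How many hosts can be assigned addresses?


Host bits = 32 - 15 = 17
Total addresses = 2^17 = 131072
Usable = total - 2 (network and broadcast)
Usable hosts: 131070


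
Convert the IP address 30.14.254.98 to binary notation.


30 = 00011110
14 = 00001110
254 = 11111110
98 = 01100010
Binary: 00011110.00001110.11111110.01100010


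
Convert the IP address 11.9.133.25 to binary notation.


11 = 00001011
9 = 00001001
133 = 10000101
25 = 00011001
Binary: 00001011.00001001.10000101.00011001


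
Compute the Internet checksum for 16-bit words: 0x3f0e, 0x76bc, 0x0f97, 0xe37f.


Sum all words (with carry folding):
+ 0x3f0e = 0x3f0e
+ 0x76bc = 0xb5ca
+ 0x0f97 = 0xc561
+ 0xe37f = 0xa8e1
One's complement: ~0xa8e1
Checksum = 0x571e


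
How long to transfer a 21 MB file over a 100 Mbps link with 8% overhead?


Effective throughput = 100 * (1 - 8/100) = 92 Mbps
File size in Mb = 21 * 8 = 168 Mb
Time = 168 / 92
Time = 1.8261 seconds


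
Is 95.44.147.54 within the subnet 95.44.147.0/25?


Subnet network: 95.44.147.0
Test IP AND mask: 95.44.147.0
Yes, 95.44.147.54 is in 95.44.147.0/25


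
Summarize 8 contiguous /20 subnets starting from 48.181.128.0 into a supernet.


Original prefix: /20
Number of subnets: 8 = 2^3
New prefix = 20 - 3 = 17
Supernet: 48.181.128.0/17


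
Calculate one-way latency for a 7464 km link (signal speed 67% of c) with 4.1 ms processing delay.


Speed = 0.67 * 3e5 km/s = 201000 km/s
Propagation delay = 7464 / 201000 = 0.0371 s = 37.1343 ms
Processing delay = 4.1 ms
Total one-way latency = 41.2343 ms


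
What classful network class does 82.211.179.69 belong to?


First octet: 82
Binary: 01010010
0xxxxxxx -> Class A (1-126)
Class A, default mask 255.0.0.0 (/8)


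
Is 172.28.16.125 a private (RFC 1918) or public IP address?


RFC 1918 private ranges:
  10.0.0.0/8 (10.0.0.0 - 10.255.255.255)
  172.16.0.0/12 (172.16.0.0 - 172.31.255.255)
  192.168.0.0/16 (192.168.0.0 - 192.168.255.255)
Private (in 172.16.0.0/12)


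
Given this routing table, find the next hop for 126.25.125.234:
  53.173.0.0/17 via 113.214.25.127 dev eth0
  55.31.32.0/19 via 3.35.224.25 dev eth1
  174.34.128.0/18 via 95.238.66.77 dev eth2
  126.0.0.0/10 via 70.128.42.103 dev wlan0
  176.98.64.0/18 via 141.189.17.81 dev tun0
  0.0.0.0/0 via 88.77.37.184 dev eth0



Longest prefix match for 126.25.125.234:
  /17 53.173.0.0: no
  /19 55.31.32.0: no
  /18 174.34.128.0: no
  /10 126.0.0.0: MATCH
  /18 176.98.64.0: no
  /0 0.0.0.0: MATCH
Selected: next-hop 70.128.42.103 via wlan0 (matched /10)


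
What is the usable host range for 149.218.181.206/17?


Network: 149.218.128.0
Broadcast: 149.218.255.255
First usable = network + 1
Last usable = broadcast - 1
Range: 149.218.128.1 to 149.218.255.254


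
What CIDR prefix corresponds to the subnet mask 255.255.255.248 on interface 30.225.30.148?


Binary: 11111111.11111111.11111111.11111000
Count leading 1s
Prefix: /29


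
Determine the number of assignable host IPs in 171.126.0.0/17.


Host bits = 32 - 17 = 15
Total addresses = 2^15 = 32768
Usable = total - 2 (network and broadcast)
Usable hosts: 32766


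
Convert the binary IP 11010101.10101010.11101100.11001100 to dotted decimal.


11010101 = 213
10101010 = 170
11101100 = 236
11001100 = 204
IP: 213.170.236.204


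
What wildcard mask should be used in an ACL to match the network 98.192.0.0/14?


Subnet mask: 255.252.0.0
Wildcard = 255.255.255.255 - subnet mask
255 - 255 = 0
255 - 252 = 3
255 - 0 = 255
255 - 0 = 255
Wildcard: 0.3.255.255


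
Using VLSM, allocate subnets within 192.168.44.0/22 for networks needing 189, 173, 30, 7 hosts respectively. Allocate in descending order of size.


189 hosts -> /24 (254 usable): 192.168.44.0/24
173 hosts -> /24 (254 usable): 192.168.45.0/24
30 hosts -> /27 (30 usable): 192.168.46.0/27
7 hosts -> /28 (14 usable): 192.168.46.32/28
Allocation: 192.168.44.0/24 (189 hosts, 254 usable); 192.168.45.0/24 (173 hosts, 254 usable); 192.168.46.0/27 (30 hosts, 30 usable); 192.168.46.32/28 (7 hosts, 14 usable)


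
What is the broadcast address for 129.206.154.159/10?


Network: 129.192.0.0/10
Host bits = 22
Set all host bits to 1:
Broadcast: 129.255.255.255


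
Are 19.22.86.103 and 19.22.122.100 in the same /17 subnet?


Mask: 255.255.128.0
19.22.86.103 AND mask = 19.22.0.0
19.22.122.100 AND mask = 19.22.0.0
Yes, same subnet (19.22.0.0)


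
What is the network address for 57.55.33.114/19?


IP:   00111001.00110111.00100001.01110010
Mask: 11111111.11111111.11100000.00000000
AND operation:
Net:  00111001.00110111.00100000.00000000
Network: 57.55.32.0/19


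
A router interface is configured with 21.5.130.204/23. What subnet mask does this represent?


/23 means 23 network bits, 9 host bits
Binary: 11111111111111111111111000000000
Mask: 255.255.254.0


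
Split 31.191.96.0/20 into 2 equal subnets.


New prefix = 20 + 1 = 21
Each subnet has 2048 addresses
  31.191.96.0/21
  31.191.104.0/21
Subnets: 31.191.96.0/21, 31.191.104.0/21


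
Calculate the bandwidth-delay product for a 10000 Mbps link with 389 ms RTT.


BDP = bandwidth * RTT
= 10000 Mbps * 389 ms
= 10000 * 1e6 * 389 / 1000 bits
= 3890000000 bits
= 486250000 bytes
= 474853.5156 KB
BDP = 3890000000 bits (486250000 bytes)


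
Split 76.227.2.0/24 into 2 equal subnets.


New prefix = 24 + 1 = 25
Each subnet has 128 addresses
  76.227.2.0/25
  76.227.2.128/25
Subnets: 76.227.2.0/25, 76.227.2.128/25


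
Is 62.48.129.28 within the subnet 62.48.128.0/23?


Subnet network: 62.48.128.0
Test IP AND mask: 62.48.128.0
Yes, 62.48.129.28 is in 62.48.128.0/23


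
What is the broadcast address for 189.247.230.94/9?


Network: 189.128.0.0/9
Host bits = 23
Set all host bits to 1:
Broadcast: 189.255.255.255


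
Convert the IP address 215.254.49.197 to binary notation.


215 = 11010111
254 = 11111110
49 = 00110001
197 = 11000101
Binary: 11010111.11111110.00110001.11000101


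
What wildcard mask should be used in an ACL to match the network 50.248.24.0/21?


Subnet mask: 255.255.248.0
Wildcard = 255.255.255.255 - subnet mask
255 - 255 = 0
255 - 255 = 0
255 - 248 = 7
255 - 0 = 255
Wildcard: 0.0.7.255


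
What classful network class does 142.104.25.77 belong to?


First octet: 142
Binary: 10001110
10xxxxxx -> Class B (128-191)
Class B, default mask 255.255.0.0 (/16)


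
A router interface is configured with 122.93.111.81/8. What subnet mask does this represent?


/8 means 8 network bits, 24 host bits
Binary: 11111111000000000000000000000000
Mask: 255.0.0.0


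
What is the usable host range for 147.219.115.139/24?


Network: 147.219.115.0
Broadcast: 147.219.115.255
First usable = network + 1
Last usable = broadcast - 1
Range: 147.219.115.1 to 147.219.115.254


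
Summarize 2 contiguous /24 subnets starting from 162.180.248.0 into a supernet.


Original prefix: /24
Number of subnets: 2 = 2^1
New prefix = 24 - 1 = 23
Supernet: 162.180.248.0/23


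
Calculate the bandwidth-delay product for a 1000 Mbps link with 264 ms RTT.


BDP = bandwidth * RTT
= 1000 Mbps * 264 ms
= 1000 * 1e6 * 264 / 1000 bits
= 264000000 bits
= 33000000 bytes
= 32226.5625 KB
BDP = 264000000 bits (33000000 bytes)


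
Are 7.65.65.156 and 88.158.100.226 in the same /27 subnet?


Mask: 255.255.255.224
7.65.65.156 AND mask = 7.65.65.128
88.158.100.226 AND mask = 88.158.100.224
No, different subnets (7.65.65.128 vs 88.158.100.224)


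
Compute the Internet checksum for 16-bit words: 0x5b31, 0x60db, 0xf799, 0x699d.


Sum all words (with carry folding):
+ 0x5b31 = 0x5b31
+ 0x60db = 0xbc0c
+ 0xf799 = 0xb3a6
+ 0x699d = 0x1d44
One's complement: ~0x1d44
Checksum = 0xe2bb


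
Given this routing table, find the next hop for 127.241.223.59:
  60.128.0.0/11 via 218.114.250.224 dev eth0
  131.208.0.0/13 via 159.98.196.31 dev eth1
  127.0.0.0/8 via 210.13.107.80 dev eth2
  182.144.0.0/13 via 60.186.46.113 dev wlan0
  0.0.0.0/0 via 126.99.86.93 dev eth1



Longest prefix match for 127.241.223.59:
  /11 60.128.0.0: no
  /13 131.208.0.0: no
  /8 127.0.0.0: MATCH
  /13 182.144.0.0: no
  /0 0.0.0.0: MATCH
Selected: next-hop 210.13.107.80 via eth2 (matched /8)


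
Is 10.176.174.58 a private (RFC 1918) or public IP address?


RFC 1918 private ranges:
  10.0.0.0/8 (10.0.0.0 - 10.255.255.255)
  172.16.0.0/12 (172.16.0.0 - 172.31.255.255)
  192.168.0.0/16 (192.168.0.0 - 192.168.255.255)
Private (in 10.0.0.0/8)


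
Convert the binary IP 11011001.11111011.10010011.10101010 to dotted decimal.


11011001 = 217
11111011 = 251
10010011 = 147
10101010 = 170
IP: 217.251.147.170


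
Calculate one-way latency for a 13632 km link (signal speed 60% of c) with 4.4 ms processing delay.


Speed = 0.6 * 3e5 km/s = 180000 km/s
Propagation delay = 13632 / 180000 = 0.0757 s = 75.7333 ms
Processing delay = 4.4 ms
Total one-way latency = 80.1333 ms


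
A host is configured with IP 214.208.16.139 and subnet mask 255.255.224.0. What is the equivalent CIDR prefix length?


Binary: 11111111.11111111.11100000.00000000
Count leading 1s
Prefix: /19


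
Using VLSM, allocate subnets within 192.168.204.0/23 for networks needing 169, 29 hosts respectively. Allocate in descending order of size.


169 hosts -> /24 (254 usable): 192.168.204.0/24
29 hosts -> /27 (30 usable): 192.168.205.0/27
Allocation: 192.168.204.0/24 (169 hosts, 254 usable); 192.168.205.0/27 (29 hosts, 30 usable)


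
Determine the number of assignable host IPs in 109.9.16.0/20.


Host bits = 32 - 20 = 12
Total addresses = 2^12 = 4096
Usable = total - 2 (network and broadcast)
Usable hosts: 4094


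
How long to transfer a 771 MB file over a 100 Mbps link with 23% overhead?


Effective throughput = 100 * (1 - 23/100) = 77 Mbps
File size in Mb = 771 * 8 = 6168 Mb
Time = 6168 / 77
Time = 80.1039 seconds


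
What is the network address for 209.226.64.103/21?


IP:   11010001.11100010.01000000.01100111
Mask: 11111111.11111111.11111000.00000000
AND operation:
Net:  11010001.11100010.01000000.00000000
Network: 209.226.64.0/21


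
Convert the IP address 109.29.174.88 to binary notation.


109 = 01101101
29 = 00011101
174 = 10101110
88 = 01011000
Binary: 01101101.00011101.10101110.01011000


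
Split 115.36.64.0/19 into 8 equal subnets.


New prefix = 19 + 3 = 22
Each subnet has 1024 addresses
  115.36.64.0/22
  115.36.68.0/22
  115.36.72.0/22
  115.36.76.0/22
  115.36.80.0/22
  115.36.84.0/22
  115.36.88.0/22
  115.36.92.0/22
Subnets: 115.36.64.0/22, 115.36.68.0/22, 115.36.72.0/22, 115.36.76.0/22, 115.36.80.0/22, 115.36.84.0/22, 115.36.88.0/22, 115.36.92.0/22


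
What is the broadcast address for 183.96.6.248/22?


Network: 183.96.4.0/22
Host bits = 10
Set all host bits to 1:
Broadcast: 183.96.7.255


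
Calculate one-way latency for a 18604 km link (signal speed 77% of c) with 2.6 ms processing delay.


Speed = 0.77 * 3e5 km/s = 231000 km/s
Propagation delay = 18604 / 231000 = 0.0805 s = 80.5368 ms
Processing delay = 2.6 ms
Total one-way latency = 83.1368 ms


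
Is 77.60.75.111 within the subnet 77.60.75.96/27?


Subnet network: 77.60.75.96
Test IP AND mask: 77.60.75.96
Yes, 77.60.75.111 is in 77.60.75.96/27


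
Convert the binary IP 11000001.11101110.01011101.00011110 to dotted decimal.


11000001 = 193
11101110 = 238
01011101 = 93
00011110 = 30
IP: 193.238.93.30


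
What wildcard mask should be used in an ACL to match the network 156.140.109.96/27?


Subnet mask: 255.255.255.224
Wildcard = 255.255.255.255 - subnet mask
255 - 255 = 0
255 - 255 = 0
255 - 255 = 0
255 - 224 = 31
Wildcard: 0.0.0.31


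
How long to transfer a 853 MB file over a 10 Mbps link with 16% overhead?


Effective throughput = 10 * (1 - 16/100) = 8.4 Mbps
File size in Mb = 853 * 8 = 6824 Mb
Time = 6824 / 8.4
Time = 812.381 seconds


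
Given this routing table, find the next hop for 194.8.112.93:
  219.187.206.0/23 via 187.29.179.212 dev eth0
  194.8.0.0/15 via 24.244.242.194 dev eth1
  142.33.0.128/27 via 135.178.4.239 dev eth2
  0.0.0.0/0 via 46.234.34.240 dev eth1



Longest prefix match for 194.8.112.93:
  /23 219.187.206.0: no
  /15 194.8.0.0: MATCH
  /27 142.33.0.128: no
  /0 0.0.0.0: MATCH
Selected: next-hop 24.244.242.194 via eth1 (matched /15)


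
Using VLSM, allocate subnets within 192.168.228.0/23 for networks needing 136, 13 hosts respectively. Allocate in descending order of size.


136 hosts -> /24 (254 usable): 192.168.228.0/24
13 hosts -> /28 (14 usable): 192.168.229.0/28
Allocation: 192.168.228.0/24 (136 hosts, 254 usable); 192.168.229.0/28 (13 hosts, 14 usable)


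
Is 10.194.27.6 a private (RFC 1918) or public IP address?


RFC 1918 private ranges:
  10.0.0.0/8 (10.0.0.0 - 10.255.255.255)
  172.16.0.0/12 (172.16.0.0 - 172.31.255.255)
  192.168.0.0/16 (192.168.0.0 - 192.168.255.255)
Private (in 10.0.0.0/8)


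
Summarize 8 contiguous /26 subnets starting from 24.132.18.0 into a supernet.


Original prefix: /26
Number of subnets: 8 = 2^3
New prefix = 26 - 3 = 23
Supernet: 24.132.18.0/23


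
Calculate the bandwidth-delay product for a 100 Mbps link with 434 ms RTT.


BDP = bandwidth * RTT
= 100 Mbps * 434 ms
= 100 * 1e6 * 434 / 1000 bits
= 43400000 bits
= 5425000 bytes
= 5297.8516 KB
BDP = 43400000 bits (5425000 bytes)


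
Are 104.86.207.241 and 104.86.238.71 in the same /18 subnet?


Mask: 255.255.192.0
104.86.207.241 AND mask = 104.86.192.0
104.86.238.71 AND mask = 104.86.192.0
Yes, same subnet (104.86.192.0)


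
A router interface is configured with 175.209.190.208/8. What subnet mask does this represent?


/8 means 8 network bits, 24 host bits
Binary: 11111111000000000000000000000000
Mask: 255.0.0.0


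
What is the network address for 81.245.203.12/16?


IP:   01010001.11110101.11001011.00001100
Mask: 11111111.11111111.00000000.00000000
AND operation:
Net:  01010001.11110101.00000000.00000000
Network: 81.245.0.0/16


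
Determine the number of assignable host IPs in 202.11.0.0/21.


Host bits = 32 - 21 = 11
Total addresses = 2^11 = 2048
Usable = total - 2 (network and broadcast)
Usable hosts: 2046


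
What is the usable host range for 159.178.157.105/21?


Network: 159.178.152.0
Broadcast: 159.178.159.255
First usable = network + 1
Last usable = broadcast - 1
Range: 159.178.152.1 to 159.178.159.254


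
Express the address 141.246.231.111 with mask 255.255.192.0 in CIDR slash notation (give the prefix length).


Binary: 11111111.11111111.11000000.00000000
Count leading 1s
Prefix: /18


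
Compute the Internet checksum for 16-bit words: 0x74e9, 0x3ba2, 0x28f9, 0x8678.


Sum all words (with carry folding):
+ 0x74e9 = 0x74e9
+ 0x3ba2 = 0xb08b
+ 0x28f9 = 0xd984
+ 0x8678 = 0x5ffd
One's complement: ~0x5ffd
Checksum = 0xa002


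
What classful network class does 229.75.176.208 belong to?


First octet: 229
Binary: 11100101
1110xxxx -> Class D (224-239)
Class D (multicast), default mask N/A


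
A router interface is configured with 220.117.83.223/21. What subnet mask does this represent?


/21 means 21 network bits, 11 host bits
Binary: 11111111111111111111100000000000
Mask: 255.255.248.0


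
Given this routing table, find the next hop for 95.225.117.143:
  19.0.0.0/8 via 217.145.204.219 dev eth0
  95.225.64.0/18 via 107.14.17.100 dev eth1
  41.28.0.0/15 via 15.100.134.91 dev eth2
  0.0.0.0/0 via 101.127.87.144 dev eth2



Longest prefix match for 95.225.117.143:
  /8 19.0.0.0: no
  /18 95.225.64.0: MATCH
  /15 41.28.0.0: no
  /0 0.0.0.0: MATCH
Selected: next-hop 107.14.17.100 via eth1 (matched /18)


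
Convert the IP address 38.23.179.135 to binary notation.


38 = 00100110
23 = 00010111
179 = 10110011
135 = 10000111
Binary: 00100110.00010111.10110011.10000111


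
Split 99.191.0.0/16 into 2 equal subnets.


New prefix = 16 + 1 = 17
Each subnet has 32768 addresses
  99.191.0.0/17
  99.191.128.0/17
Subnets: 99.191.0.0/17, 99.191.128.0/17


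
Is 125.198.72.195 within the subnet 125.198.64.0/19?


Subnet network: 125.198.64.0
Test IP AND mask: 125.198.64.0
Yes, 125.198.72.195 is in 125.198.64.0/19


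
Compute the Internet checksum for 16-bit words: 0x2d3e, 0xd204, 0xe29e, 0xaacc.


Sum all words (with carry folding):
+ 0x2d3e = 0x2d3e
+ 0xd204 = 0xff42
+ 0xe29e = 0xe1e1
+ 0xaacc = 0x8cae
One's complement: ~0x8cae
Checksum = 0x7351


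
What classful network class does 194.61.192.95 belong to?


First octet: 194
Binary: 11000010
110xxxxx -> Class C (192-223)
Class C, default mask 255.255.255.0 (/24)


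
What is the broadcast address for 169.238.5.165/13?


Network: 169.232.0.0/13
Host bits = 19
Set all host bits to 1:
Broadcast: 169.239.255.255


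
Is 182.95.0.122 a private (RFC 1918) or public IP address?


RFC 1918 private ranges:
  10.0.0.0/8 (10.0.0.0 - 10.255.255.255)
  172.16.0.0/12 (172.16.0.0 - 172.31.255.255)
  192.168.0.0/16 (192.168.0.0 - 192.168.255.255)
Public (not in any RFC 1918 range)


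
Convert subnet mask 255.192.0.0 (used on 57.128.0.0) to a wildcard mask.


Subnet mask: 255.192.0.0
Wildcard = 255.255.255.255 - subnet mask
255 - 255 = 0
255 - 192 = 63
255 - 0 = 255
255 - 0 = 255
Wildcard: 0.63.255.255


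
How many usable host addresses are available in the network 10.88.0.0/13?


Host bits = 32 - 13 = 19
Total addresses = 2^19 = 524288
Usable = total - 2 (network and broadcast)
Usable hosts: 524286


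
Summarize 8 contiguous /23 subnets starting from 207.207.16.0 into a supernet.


Original prefix: /23
Number of subnets: 8 = 2^3
New prefix = 23 - 3 = 20
Supernet: 207.207.16.0/20


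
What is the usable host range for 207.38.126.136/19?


Network: 207.38.96.0
Broadcast: 207.38.127.255
First usable = network + 1
Last usable = broadcast - 1
Range: 207.38.96.1 to 207.38.127.254


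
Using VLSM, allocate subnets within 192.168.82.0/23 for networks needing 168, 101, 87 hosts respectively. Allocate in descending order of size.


168 hosts -> /24 (254 usable): 192.168.82.0/24
101 hosts -> /25 (126 usable): 192.168.83.0/25
87 hosts -> /25 (126 usable): 192.168.83.128/25
Allocation: 192.168.82.0/24 (168 hosts, 254 usable); 192.168.83.0/25 (101 hosts, 126 usable); 192.168.83.128/25 (87 hosts, 126 usable)


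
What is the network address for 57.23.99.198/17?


IP:   00111001.00010111.01100011.11000110
Mask: 11111111.11111111.10000000.00000000
AND operation:
Net:  00111001.00010111.00000000.00000000
Network: 57.23.0.0/17


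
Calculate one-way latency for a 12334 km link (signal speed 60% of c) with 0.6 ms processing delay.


Speed = 0.6 * 3e5 km/s = 180000 km/s
Propagation delay = 12334 / 180000 = 0.0685 s = 68.5222 ms
Processing delay = 0.6 ms
Total one-way latency = 69.1222 ms


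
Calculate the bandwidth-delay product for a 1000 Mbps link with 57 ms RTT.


BDP = bandwidth * RTT
= 1000 Mbps * 57 ms
= 1000 * 1e6 * 57 / 1000 bits
= 57000000 bits
= 7125000 bytes
= 6958.0078 KB
BDP = 57000000 bits (7125000 bytes)


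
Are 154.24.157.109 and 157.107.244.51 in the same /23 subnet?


Mask: 255.255.254.0
154.24.157.109 AND mask = 154.24.156.0
157.107.244.51 AND mask = 157.107.244.0
No, different subnets (154.24.156.0 vs 157.107.244.0)


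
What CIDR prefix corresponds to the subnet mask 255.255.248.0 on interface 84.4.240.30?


Binary: 11111111.11111111.11111000.00000000
Count leading 1s
Prefix: /21


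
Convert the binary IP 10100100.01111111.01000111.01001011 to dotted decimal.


10100100 = 164
01111111 = 127
01000111 = 71
01001011 = 75
IP: 164.127.71.75


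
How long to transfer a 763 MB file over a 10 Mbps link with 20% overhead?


Effective throughput = 10 * (1 - 20/100) = 8 Mbps
File size in Mb = 763 * 8 = 6104 Mb
Time = 6104 / 8
Time = 763 seconds


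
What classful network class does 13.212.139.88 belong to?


First octet: 13
Binary: 00001101
0xxxxxxx -> Class A (1-126)
Class A, default mask 255.0.0.0 (/8)


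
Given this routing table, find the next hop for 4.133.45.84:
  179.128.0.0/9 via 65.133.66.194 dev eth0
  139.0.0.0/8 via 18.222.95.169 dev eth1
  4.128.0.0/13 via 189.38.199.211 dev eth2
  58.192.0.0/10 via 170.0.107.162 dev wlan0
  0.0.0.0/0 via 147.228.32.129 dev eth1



Longest prefix match for 4.133.45.84:
  /9 179.128.0.0: no
  /8 139.0.0.0: no
  /13 4.128.0.0: MATCH
  /10 58.192.0.0: no
  /0 0.0.0.0: MATCH
Selected: next-hop 189.38.199.211 via eth2 (matched /13)


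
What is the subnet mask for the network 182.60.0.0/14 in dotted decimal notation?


/14 means 14 network bits, 18 host bits
Binary: 11111111111111000000000000000000
Mask: 255.252.0.0


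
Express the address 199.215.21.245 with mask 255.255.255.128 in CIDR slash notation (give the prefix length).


Binary: 11111111.11111111.11111111.10000000
Count leading 1s
Prefix: /25


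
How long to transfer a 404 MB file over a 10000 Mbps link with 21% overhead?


Effective throughput = 10000 * (1 - 21/100) = 7900 Mbps
File size in Mb = 404 * 8 = 3232 Mb
Time = 3232 / 7900
Time = 0.4091 seconds


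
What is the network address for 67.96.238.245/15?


IP:   01000011.01100000.11101110.11110101
Mask: 11111111.11111110.00000000.00000000
AND operation:
Net:  01000011.01100000.00000000.00000000
Network: 67.96.0.0/15


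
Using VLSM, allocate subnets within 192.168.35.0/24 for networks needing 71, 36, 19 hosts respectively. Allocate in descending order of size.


71 hosts -> /25 (126 usable): 192.168.35.0/25
36 hosts -> /26 (62 usable): 192.168.35.128/26
19 hosts -> /27 (30 usable): 192.168.35.192/27
Allocation: 192.168.35.0/25 (71 hosts, 126 usable); 192.168.35.128/26 (36 hosts, 62 usable); 192.168.35.192/27 (19 hosts, 30 usable)


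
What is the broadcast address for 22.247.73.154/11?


Network: 22.224.0.0/11
Host bits = 21
Set all host bits to 1:
Broadcast: 22.255.255.255


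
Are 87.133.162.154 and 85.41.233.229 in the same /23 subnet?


Mask: 255.255.254.0
87.133.162.154 AND mask = 87.133.162.0
85.41.233.229 AND mask = 85.41.232.0
No, different subnets (87.133.162.0 vs 85.41.232.0)


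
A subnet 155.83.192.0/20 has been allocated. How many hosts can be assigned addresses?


Host bits = 32 - 20 = 12
Total addresses = 2^12 = 4096
Usable = total - 2 (network and broadcast)
Usable hosts: 4094


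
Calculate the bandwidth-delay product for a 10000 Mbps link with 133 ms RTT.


BDP = bandwidth * RTT
= 10000 Mbps * 133 ms
= 10000 * 1e6 * 133 / 1000 bits
= 1330000000 bits
= 166250000 bytes
= 162353.5156 KB
BDP = 1330000000 bits (166250000 bytes)


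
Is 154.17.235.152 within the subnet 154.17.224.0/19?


Subnet network: 154.17.224.0
Test IP AND mask: 154.17.224.0
Yes, 154.17.235.152 is in 154.17.224.0/19


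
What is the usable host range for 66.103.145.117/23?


Network: 66.103.144.0
Broadcast: 66.103.145.255
First usable = network + 1
Last usable = broadcast - 1
Range: 66.103.144.1 to 66.103.145.254


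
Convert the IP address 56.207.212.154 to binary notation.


56 = 00111000
207 = 11001111
212 = 11010100
154 = 10011010
Binary: 00111000.11001111.11010100.10011010


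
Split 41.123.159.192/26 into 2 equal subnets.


New prefix = 26 + 1 = 27
Each subnet has 32 addresses
  41.123.159.192/27
  41.123.159.224/27
Subnets: 41.123.159.192/27, 41.123.159.224/27


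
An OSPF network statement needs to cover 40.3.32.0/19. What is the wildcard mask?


Subnet mask: 255.255.224.0
Wildcard = 255.255.255.255 - subnet mask
255 - 255 = 0
255 - 255 = 0
255 - 224 = 31
255 - 0 = 255
Wildcard: 0.0.31.255


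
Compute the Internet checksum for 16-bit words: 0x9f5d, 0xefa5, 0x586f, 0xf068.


Sum all words (with carry folding):
+ 0x9f5d = 0x9f5d
+ 0xefa5 = 0x8f03
+ 0x586f = 0xe772
+ 0xf068 = 0xd7db
One's complement: ~0xd7db
Checksum = 0x2824


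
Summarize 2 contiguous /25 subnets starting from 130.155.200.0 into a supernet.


Original prefix: /25
Number of subnets: 2 = 2^1
New prefix = 25 - 1 = 24
Supernet: 130.155.200.0/24


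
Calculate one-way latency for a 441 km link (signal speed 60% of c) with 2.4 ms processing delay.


Speed = 0.6 * 3e5 km/s = 180000 km/s
Propagation delay = 441 / 180000 = 0.0024 s = 2.45 ms
Processing delay = 2.4 ms
Total one-way latency = 4.85 ms


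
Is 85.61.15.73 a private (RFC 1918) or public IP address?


RFC 1918 private ranges:
  10.0.0.0/8 (10.0.0.0 - 10.255.255.255)
  172.16.0.0/12 (172.16.0.0 - 172.31.255.255)
  192.168.0.0/16 (192.168.0.0 - 192.168.255.255)
Public (not in any RFC 1918 range)


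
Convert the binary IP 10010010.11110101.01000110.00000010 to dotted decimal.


10010010 = 146
11110101 = 245
01000110 = 70
00000010 = 2
IP: 146.245.70.2


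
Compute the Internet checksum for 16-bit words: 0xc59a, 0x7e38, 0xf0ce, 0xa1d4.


Sum all words (with carry folding):
+ 0xc59a = 0xc59a
+ 0x7e38 = 0x43d3
+ 0xf0ce = 0x34a2
+ 0xa1d4 = 0xd676
One's complement: ~0xd676
Checksum = 0x2989


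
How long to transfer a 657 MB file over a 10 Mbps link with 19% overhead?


Effective throughput = 10 * (1 - 19/100) = 8.1 Mbps
File size in Mb = 657 * 8 = 5256 Mb
Time = 5256 / 8.1
Time = 648.8889 seconds


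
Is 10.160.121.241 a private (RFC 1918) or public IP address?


RFC 1918 private ranges:
  10.0.0.0/8 (10.0.0.0 - 10.255.255.255)
  172.16.0.0/12 (172.16.0.0 - 172.31.255.255)
  192.168.0.0/16 (192.168.0.0 - 192.168.255.255)
Private (in 10.0.0.0/8)


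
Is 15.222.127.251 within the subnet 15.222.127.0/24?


Subnet network: 15.222.127.0
Test IP AND mask: 15.222.127.0
Yes, 15.222.127.251 is in 15.222.127.0/24


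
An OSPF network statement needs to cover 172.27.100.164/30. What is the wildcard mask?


Subnet mask: 255.255.255.252
Wildcard = 255.255.255.255 - subnet mask
255 - 255 = 0
255 - 255 = 0
255 - 255 = 0
255 - 252 = 3
Wildcard: 0.0.0.3


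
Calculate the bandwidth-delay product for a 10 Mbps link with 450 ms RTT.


BDP = bandwidth * RTT
= 10 Mbps * 450 ms
= 10 * 1e6 * 450 / 1000 bits
= 4500000 bits
= 562500 bytes
= 549.3164 KB
BDP = 4500000 bits (562500 bytes)


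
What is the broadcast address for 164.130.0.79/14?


Network: 164.128.0.0/14
Host bits = 18
Set all host bits to 1:
Broadcast: 164.131.255.255


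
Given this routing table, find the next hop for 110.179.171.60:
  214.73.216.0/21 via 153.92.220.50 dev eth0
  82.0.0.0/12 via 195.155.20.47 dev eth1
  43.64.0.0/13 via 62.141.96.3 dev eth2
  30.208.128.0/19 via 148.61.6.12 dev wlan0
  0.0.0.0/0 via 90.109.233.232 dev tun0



Longest prefix match for 110.179.171.60:
  /21 214.73.216.0: no
  /12 82.0.0.0: no
  /13 43.64.0.0: no
  /19 30.208.128.0: no
  /0 0.0.0.0: MATCH
Selected: next-hop 90.109.233.232 via tun0 (matched /0)


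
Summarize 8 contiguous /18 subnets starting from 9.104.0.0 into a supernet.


Original prefix: /18
Number of subnets: 8 = 2^3
New prefix = 18 - 3 = 15
Supernet: 9.104.0.0/15


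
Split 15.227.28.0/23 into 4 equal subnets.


New prefix = 23 + 2 = 25
Each subnet has 128 addresses
  15.227.28.0/25
  15.227.28.128/25
  15.227.29.0/25
  15.227.29.128/25
Subnets: 15.227.28.0/25, 15.227.28.128/25, 15.227.29.0/25, 15.227.29.128/25


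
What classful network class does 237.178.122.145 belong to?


First octet: 237
Binary: 11101101
1110xxxx -> Class D (224-239)
Class D (multicast), default mask N/A


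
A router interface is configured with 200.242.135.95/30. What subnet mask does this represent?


/30 means 30 network bits, 2 host bits
Binary: 11111111111111111111111111111100
Mask: 255.255.255.252


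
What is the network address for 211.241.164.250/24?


IP:   11010011.11110001.10100100.11111010
Mask: 11111111.11111111.11111111.00000000
AND operation:
Net:  11010011.11110001.10100100.00000000
Network: 211.241.164.0/24


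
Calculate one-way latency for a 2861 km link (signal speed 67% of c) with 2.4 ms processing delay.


Speed = 0.67 * 3e5 km/s = 201000 km/s
Propagation delay = 2861 / 201000 = 0.0142 s = 14.2338 ms
Processing delay = 2.4 ms
Total one-way latency = 16.6338 ms


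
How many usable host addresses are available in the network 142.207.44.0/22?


Host bits = 32 - 22 = 10
Total addresses = 2^10 = 1024
Usable = total - 2 (network and broadcast)
Usable hosts: 1022


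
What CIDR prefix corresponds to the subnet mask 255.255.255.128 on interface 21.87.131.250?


Binary: 11111111.11111111.11111111.10000000
Count leading 1s
Prefix: /25


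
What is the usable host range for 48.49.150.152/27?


Network: 48.49.150.128
Broadcast: 48.49.150.159
First usable = network + 1
Last usable = broadcast - 1
Range: 48.49.150.129 to 48.49.150.158


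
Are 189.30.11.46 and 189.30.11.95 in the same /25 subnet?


Mask: 255.255.255.128
189.30.11.46 AND mask = 189.30.11.0
189.30.11.95 AND mask = 189.30.11.0
Yes, same subnet (189.30.11.0)


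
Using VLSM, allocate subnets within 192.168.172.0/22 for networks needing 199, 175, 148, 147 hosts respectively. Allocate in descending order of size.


199 hosts -> /24 (254 usable): 192.168.172.0/24
175 hosts -> /24 (254 usable): 192.168.173.0/24
148 hosts -> /24 (254 usable): 192.168.174.0/24
147 hosts -> /24 (254 usable): 192.168.175.0/24
Allocation: 192.168.172.0/24 (199 hosts, 254 usable); 192.168.173.0/24 (175 hosts, 254 usable); 192.168.174.0/24 (148 hosts, 254 usable); 192.168.175.0/24 (147 hosts, 254 usable)


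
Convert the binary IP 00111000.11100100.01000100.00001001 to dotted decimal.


00111000 = 56
11100100 = 228
01000100 = 68
00001001 = 9
IP: 56.228.68.9


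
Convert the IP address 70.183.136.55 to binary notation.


70 = 01000110
183 = 10110111
136 = 10001000
55 = 00110111
Binary: 01000110.10110111.10001000.00110111


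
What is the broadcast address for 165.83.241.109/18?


Network: 165.83.192.0/18
Host bits = 14
Set all host bits to 1:
Broadcast: 165.83.255.255


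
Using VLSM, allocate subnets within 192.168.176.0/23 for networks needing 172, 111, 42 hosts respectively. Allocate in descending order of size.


172 hosts -> /24 (254 usable): 192.168.176.0/24
111 hosts -> /25 (126 usable): 192.168.177.0/25
42 hosts -> /26 (62 usable): 192.168.177.128/26
Allocation: 192.168.176.0/24 (172 hosts, 254 usable); 192.168.177.0/25 (111 hosts, 126 usable); 192.168.177.128/26 (42 hosts, 62 usable)


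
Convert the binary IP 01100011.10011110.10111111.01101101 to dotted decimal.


01100011 = 99
10011110 = 158
10111111 = 191
01101101 = 109
IP: 99.158.191.109


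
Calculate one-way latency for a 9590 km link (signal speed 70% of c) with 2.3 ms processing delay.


Speed = 0.7 * 3e5 km/s = 210000 km/s
Propagation delay = 9590 / 210000 = 0.0457 s = 45.6667 ms
Processing delay = 2.3 ms
Total one-way latency = 47.9667 ms


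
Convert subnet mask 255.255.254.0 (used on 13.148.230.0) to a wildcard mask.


Subnet mask: 255.255.254.0
Wildcard = 255.255.255.255 - subnet mask
255 - 255 = 0
255 - 255 = 0
255 - 254 = 1
255 - 0 = 255
Wildcard: 0.0.1.255


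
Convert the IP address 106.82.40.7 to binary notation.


106 = 01101010
82 = 01010010
40 = 00101000
7 = 00000111
Binary: 01101010.01010010.00101000.00000111


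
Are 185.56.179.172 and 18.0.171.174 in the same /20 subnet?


Mask: 255.255.240.0
185.56.179.172 AND mask = 185.56.176.0
18.0.171.174 AND mask = 18.0.160.0
No, different subnets (185.56.176.0 vs 18.0.160.0)


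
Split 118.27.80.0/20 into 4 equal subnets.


New prefix = 20 + 2 = 22
Each subnet has 1024 addresses
  118.27.80.0/22
  118.27.84.0/22
  118.27.88.0/22
  118.27.92.0/22
Subnets: 118.27.80.0/22, 118.27.84.0/22, 118.27.88.0/22, 118.27.92.0/22


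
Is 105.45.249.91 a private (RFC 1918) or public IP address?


RFC 1918 private ranges:
  10.0.0.0/8 (10.0.0.0 - 10.255.255.255)
  172.16.0.0/12 (172.16.0.0 - 172.31.255.255)
  192.168.0.0/16 (192.168.0.0 - 192.168.255.255)
Public (not in any RFC 1918 range)


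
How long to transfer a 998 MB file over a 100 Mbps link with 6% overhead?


Effective throughput = 100 * (1 - 6/100) = 94 Mbps
File size in Mb = 998 * 8 = 7984 Mb
Time = 7984 / 94
Time = 84.9362 seconds


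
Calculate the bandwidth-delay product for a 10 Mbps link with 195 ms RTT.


BDP = bandwidth * RTT
= 10 Mbps * 195 ms
= 10 * 1e6 * 195 / 1000 bits
= 1950000 bits
= 243750 bytes
= 238.0371 KB
BDP = 1950000 bits (243750 bytes)


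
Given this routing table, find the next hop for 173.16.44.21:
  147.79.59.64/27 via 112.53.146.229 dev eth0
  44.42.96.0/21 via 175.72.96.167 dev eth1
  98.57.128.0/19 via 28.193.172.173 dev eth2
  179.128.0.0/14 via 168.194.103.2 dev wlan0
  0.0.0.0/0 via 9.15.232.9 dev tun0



Longest prefix match for 173.16.44.21:
  /27 147.79.59.64: no
  /21 44.42.96.0: no
  /19 98.57.128.0: no
  /14 179.128.0.0: no
  /0 0.0.0.0: MATCH
Selected: next-hop 9.15.232.9 via tun0 (matched /0)


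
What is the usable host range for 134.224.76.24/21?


Network: 134.224.72.0
Broadcast: 134.224.79.255
First usable = network + 1
Last usable = broadcast - 1
Range: 134.224.72.1 to 134.224.79.254


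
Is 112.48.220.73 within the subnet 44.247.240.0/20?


Subnet network: 44.247.240.0
Test IP AND mask: 112.48.208.0
No, 112.48.220.73 is not in 44.247.240.0/20


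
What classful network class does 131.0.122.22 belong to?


First octet: 131
Binary: 10000011
10xxxxxx -> Class B (128-191)
Class B, default mask 255.255.0.0 (/16)


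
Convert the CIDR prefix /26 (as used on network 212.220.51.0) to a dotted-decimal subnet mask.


/26 means 26 network bits, 6 host bits
Binary: 11111111111111111111111111000000
Mask: 255.255.255.192


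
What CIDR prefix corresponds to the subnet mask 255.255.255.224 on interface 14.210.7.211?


Binary: 11111111.11111111.11111111.11100000
Count leading 1s
Prefix: /27


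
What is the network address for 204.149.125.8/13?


IP:   11001100.10010101.01111101.00001000
Mask: 11111111.11111000.00000000.00000000
AND operation:
Net:  11001100.10010000.00000000.00000000
Network: 204.144.0.0/13


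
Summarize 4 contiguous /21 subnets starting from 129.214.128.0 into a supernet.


Original prefix: /21
Number of subnets: 4 = 2^2
New prefix = 21 - 2 = 19
Supernet: 129.214.128.0/19


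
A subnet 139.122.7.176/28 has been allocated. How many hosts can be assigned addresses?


Host bits = 32 - 28 = 4
Total addresses = 2^4 = 16
Usable = total - 2 (network and broadcast)
Usable hosts: 14


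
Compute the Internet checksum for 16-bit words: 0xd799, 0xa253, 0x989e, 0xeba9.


Sum all words (with carry folding):
+ 0xd799 = 0xd799
+ 0xa253 = 0x79ed
+ 0x989e = 0x128c
+ 0xeba9 = 0xfe35
One's complement: ~0xfe35
Checksum = 0x01ca


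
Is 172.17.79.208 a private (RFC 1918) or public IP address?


RFC 1918 private ranges:
  10.0.0.0/8 (10.0.0.0 - 10.255.255.255)
  172.16.0.0/12 (172.16.0.0 - 172.31.255.255)
  192.168.0.0/16 (192.168.0.0 - 192.168.255.255)
Private (in 172.16.0.0/12)


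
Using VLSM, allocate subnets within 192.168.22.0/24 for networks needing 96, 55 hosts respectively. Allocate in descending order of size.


96 hosts -> /25 (126 usable): 192.168.22.0/25
55 hosts -> /26 (62 usable): 192.168.22.128/26
Allocation: 192.168.22.0/25 (96 hosts, 126 usable); 192.168.22.128/26 (55 hosts, 62 usable)


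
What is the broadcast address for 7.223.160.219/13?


Network: 7.216.0.0/13
Host bits = 19
Set all host bits to 1:
Broadcast: 7.223.255.255


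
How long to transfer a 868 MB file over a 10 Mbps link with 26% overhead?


Effective throughput = 10 * (1 - 26/100) = 7.4 Mbps
File size in Mb = 868 * 8 = 6944 Mb
Time = 6944 / 7.4
Time = 938.3784 seconds


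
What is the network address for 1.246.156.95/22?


IP:   00000001.11110110.10011100.01011111
Mask: 11111111.11111111.11111100.00000000
AND operation:
Net:  00000001.11110110.10011100.00000000
Network: 1.246.156.0/22


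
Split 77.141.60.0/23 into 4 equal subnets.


New prefix = 23 + 2 = 25
Each subnet has 128 addresses
  77.141.60.0/25
  77.141.60.128/25
  77.141.61.0/25
  77.141.61.128/25
Subnets: 77.141.60.0/25, 77.141.60.128/25, 77.141.61.0/25, 77.141.61.128/25


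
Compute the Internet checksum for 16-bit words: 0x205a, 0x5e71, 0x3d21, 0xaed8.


Sum all words (with carry folding):
+ 0x205a = 0x205a
+ 0x5e71 = 0x7ecb
+ 0x3d21 = 0xbbec
+ 0xaed8 = 0x6ac5
One's complement: ~0x6ac5
Checksum = 0x953a
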